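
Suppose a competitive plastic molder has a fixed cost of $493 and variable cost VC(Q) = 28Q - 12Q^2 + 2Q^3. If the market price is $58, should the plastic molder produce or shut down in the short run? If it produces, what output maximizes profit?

Variable cost is VC = 28Q - 12Q^2 + 2Q^3, so AVC = VC/Q = 28 - 12Q + 2Q^2 and MC = dTC/dQ = 28 - 24Q + 6Q^2.
AVC hits its minimum where MC = AVC, at Q = 3, giving min AVC = 28 - 12·3 + 2·3^2 = $10.
Since P = $58 ≥ min AVC = $10, price covers variable cost and the firm should produce.
Set P = MC: 58 = 28 - 24Q + 6Q^2 → -30 - 24Q + 6Q^2 = 0. The roots are Q = -1 and Q = 5; the profit-maximizing output is on the rising part of MC, so Q* = 5.
Check: AVC at Q = 5 is $18 ≤ P, so revenue covers variable cost.
Profit = P·Q − TC = 58·5 − 583 = -$293, a loss, but smaller than the $493 fixed cost the firm would lose by shutting down.

Produce at Q = 5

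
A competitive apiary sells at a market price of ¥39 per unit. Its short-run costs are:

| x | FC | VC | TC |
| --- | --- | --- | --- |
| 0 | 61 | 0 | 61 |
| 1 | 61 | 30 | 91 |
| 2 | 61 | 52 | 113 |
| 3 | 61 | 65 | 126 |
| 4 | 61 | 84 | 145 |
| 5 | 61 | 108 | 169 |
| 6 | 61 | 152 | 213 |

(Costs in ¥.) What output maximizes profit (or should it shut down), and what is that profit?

Tabulate TR − TC: x=0: -61; x=1: -52; x=2: -35; x=3: -9; x=4: 11; x=5: 26; x=6: 21.
Profit is maximized at x = 5. AVC there is 108/5 = ¥21.60 ≤ P, so producing beats shutting down (which would give -¥61).

x = 5; profit = ¥26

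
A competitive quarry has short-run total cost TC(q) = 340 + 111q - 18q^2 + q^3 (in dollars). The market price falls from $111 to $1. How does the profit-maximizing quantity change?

AVC = 111 - 18q + q^2, minimized at q = 9 where min AVC = $30. MC = 111 - 36q + 3q^2.
At P = $111 ≥ min AVC, set P = MC on the rising branch: q = 12.
At P = $1 < min AVC = $30, price no longer covers variable cost at any output, so the firm shuts down: q = 0.

Output falls from 12 to 0 (the firm shuts down)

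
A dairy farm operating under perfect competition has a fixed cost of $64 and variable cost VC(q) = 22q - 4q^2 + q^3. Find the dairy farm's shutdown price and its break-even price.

Shutdown price = $18; break-even price = $38

AVC = 22 - 4q + q^2; minimized at q = 2, giving min AVC = $18. That is the shutdown price.
ATC = 64/q + 22 - 4q + q^2. Setting dATC/dq = −64/q^2 − 4 + 2q = 0 gives q = 4 (since 2·4^3 − 4·4^2 = 64).
min ATC = 64/4 + 22 − 4·4 + 4^2 = $38. That is the break-even price.
Between these two prices the firm operates at a loss; above $38 it earns a profit.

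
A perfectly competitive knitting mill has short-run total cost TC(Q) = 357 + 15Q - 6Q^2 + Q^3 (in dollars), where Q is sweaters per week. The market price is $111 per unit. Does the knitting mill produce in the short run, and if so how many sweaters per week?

Produce at Q = 8

Strip out fixed cost: VC = 15Q - 6Q^2 + Q^3. Then AVC = 15 - 6Q + Q^2 and MC = 15 - 12Q + 3Q^2.
AVC is minimized where dAVC/dQ = -6 + 2Q = 0, at Q = 3; min AVC = 15 - 6·3 + 3^2 = $6.
P = $111 exceeds min AVC = $6, so the firm stays open.
Set P = MC: 111 = 15 - 12Q + 3Q^2 → -96 - 12Q + 3Q^2 = 0. The roots are Q = -4 and Q = 8; the profit-maximizing output is on the rising part of MC, so Q* = 8.
Check: AVC at Q = 8 is $31 ≤ P, so revenue covers variable cost.
Profit = P·Q − TC = 111·8 − 605 = $283.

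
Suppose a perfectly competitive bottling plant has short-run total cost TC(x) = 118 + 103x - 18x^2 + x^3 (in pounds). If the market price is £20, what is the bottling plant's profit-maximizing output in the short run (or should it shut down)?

Variable cost is VC = 103x - 18x^2 + x^3, so AVC = VC/x = 103 - 18x + x^2 and MC = dTC/dx = 103 - 36x + 3x^2.
AVC is minimized where dAVC/dx = -18 + 2x = 0, at x = 9; min AVC = 103 - 18·9 + 9^2 = £22.
Since P = £20 < min AVC = £22, price fails to cover variable cost at any output.
The firm minimizes its loss by shutting down and losing only its fixed cost of £118.

Shut down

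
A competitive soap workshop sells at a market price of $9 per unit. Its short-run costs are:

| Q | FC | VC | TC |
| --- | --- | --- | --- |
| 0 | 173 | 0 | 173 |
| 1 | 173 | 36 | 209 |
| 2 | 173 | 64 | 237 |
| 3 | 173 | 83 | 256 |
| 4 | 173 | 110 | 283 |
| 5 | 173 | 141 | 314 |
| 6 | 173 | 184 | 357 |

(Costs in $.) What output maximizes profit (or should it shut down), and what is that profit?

Q = 0 (shut down); profit = -$173

Tabulate TR − TC: Q=0: -173; Q=1: -200; Q=2: -219; Q=3: -229; Q=4: -247; Q=5: -269; Q=6: -303.
Profit is highest at Q = 0. Equivalently, the lowest AVC in the table is 110/4 ≈ $27.50 at Q = 4, and P = $9 falls below it — price never covers variable cost, so the firm shuts down and loses only its fixed cost.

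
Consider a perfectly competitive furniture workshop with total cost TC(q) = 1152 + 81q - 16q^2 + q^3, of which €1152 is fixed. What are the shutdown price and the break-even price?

Shutdown price = min AVC. AVC = 81 - 16q + q^2, with vertex at q = 8 and minimum €17.
ATC = 1152/q + 81 - 16q + q^2. Setting dATC/dq = −1152/q^2 − 16 + 2q = 0 gives q = 12 (since 2·12^3 − 16·12^2 = 1152).
min ATC = 1152/12 + 81 − 16·12 + 12^2 = €129. That is the break-even price.
Between these two prices the firm operates at a loss; above €129 it earns a profit.

Shutdown price = €17; break-even price = €129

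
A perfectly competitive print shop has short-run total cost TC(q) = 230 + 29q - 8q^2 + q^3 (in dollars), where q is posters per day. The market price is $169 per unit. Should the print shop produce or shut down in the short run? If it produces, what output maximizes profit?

Variable cost is VC = 29q - 8q^2 + q^3, so AVC = VC/q = 29 - 8q + q^2 and MC = dTC/dq = 29 - 16q + 3q^2.
The AVC parabola has its vertex at q = 8/2 = 4, where AVC = 29 - 8·4 + 4^2 = $13.
Because $169 ≥ $13, revenue can cover variable cost; the firm operates.
Set P = MC: 169 = 29 - 16q + 3q^2 → -140 - 16q + 3q^2 = 0. The roots are q = -14/3 and q = 10; the profit-maximizing output is on the rising part of MC, so q* = 10.
Check: AVC at q = 10 is $49 ≤ P, so revenue covers variable cost.
Profit = P·q − TC = 169·10 − 720 = $970.

Produce at q = 10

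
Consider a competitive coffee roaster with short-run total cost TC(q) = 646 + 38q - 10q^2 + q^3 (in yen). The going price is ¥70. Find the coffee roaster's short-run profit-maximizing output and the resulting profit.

AVC = 38 - 10q + q^2 has its minimum ¥13 at q = 5; price ¥70 clears that bar, so the firm operates.
MC = 38 - 20q + 3q^2. Setting P = MC and taking the root on the rising branch gives q* = 8.
TR = 70·8 = 560. TC = 646 + 176 = 822. Profit = 560 − 822 = -¥262.
Shutting down would mean losing the fixed cost of ¥646, so operating at a loss of ¥262 is better by ¥384.

Profit = -¥262 at q = 8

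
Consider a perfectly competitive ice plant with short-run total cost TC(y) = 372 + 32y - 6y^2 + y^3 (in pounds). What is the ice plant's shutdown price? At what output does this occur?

The shutdown price is the minimum of AVC. VC = 32y - 6y^2 + y^3, so AVC = 32 - 6y + y^2.
dAVC/dy = -6 + 2y = 0 gives y = 3. min AVC = 32 - 6·3 + 3^2 = 23.
For P < £23 the firm produces nothing.

£23 per unit, at y = 3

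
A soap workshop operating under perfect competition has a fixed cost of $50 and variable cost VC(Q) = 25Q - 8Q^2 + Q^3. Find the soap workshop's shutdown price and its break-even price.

Shutdown price = min AVC. AVC = 25 - 8Q + Q^2, with vertex at Q = 4 and minimum $9.
ATC = 50/Q + 25 - 8Q + Q^2. Setting dATC/dQ = −50/Q^2 − 8 + 2Q = 0 gives Q = 5 (since 2·5^3 − 8·5^2 = 50).
min ATC = 50/5 + 25 − 8·5 + 5^2 = $20. That is the break-even price.
Between these two prices the firm operates at a loss; above $20 it earns a profit.

Shutdown price = $9; break-even price = $20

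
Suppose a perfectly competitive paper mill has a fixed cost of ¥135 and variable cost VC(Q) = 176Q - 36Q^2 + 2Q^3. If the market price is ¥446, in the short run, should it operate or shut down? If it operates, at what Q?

Strip out fixed cost: VC = 176Q - 36Q^2 + 2Q^3. Then AVC = 176 - 36Q + 2Q^2 and MC = 176 - 72Q + 6Q^2.
AVC is minimized where dAVC/dQ = -36 + 4Q = 0, at Q = 9; min AVC = 176 - 36·9 + 2·9^2 = ¥14.
P = ¥446 exceeds min AVC = ¥14, so the firm stays open.
Solving P = MC: -270 - 72Q + 6Q^2 = 0 ⇒ Q = -3 or 15. On the upward-sloping branch, Q* = 15.
Check: AVC at Q = 15 is ¥86 ≤ P, so revenue covers variable cost.
Profit = P·Q − TC = 446·15 − 1425 = ¥5265.

Produce at Q = 15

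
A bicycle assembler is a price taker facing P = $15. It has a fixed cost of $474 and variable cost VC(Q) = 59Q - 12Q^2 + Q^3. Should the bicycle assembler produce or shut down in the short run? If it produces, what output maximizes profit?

From TC, MC = TC'(Q) = 59 - 24Q + 3Q^2 and AVC = VC/Q = 59 - 12Q + Q^2.
The AVC parabola has its vertex at Q = 12/2 = 6, where AVC = 59 - 12·6 + 6^2 = $23.
With P < min AVC ($15 < $23), every unit sold adds to the loss.
Best response: produce nothing and absorb the $474 fixed cost.

Shut down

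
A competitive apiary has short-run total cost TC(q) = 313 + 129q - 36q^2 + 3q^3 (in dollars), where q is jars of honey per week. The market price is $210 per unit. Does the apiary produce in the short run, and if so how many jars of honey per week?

Produce at q = 9

Variable cost is VC = 129q - 36q^2 + 3q^3, so AVC = VC/q = 129 - 36q + 3q^2 and MC = dTC/dq = 129 - 72q + 9q^2.
AVC is minimized where dAVC/dq = -36 + 6q = 0, at q = 6; min AVC = 129 - 36·6 + 3·6^2 = $21.
Since P = $210 ≥ min AVC = $21, price covers variable cost and the firm should produce.
Solving P = MC: -81 - 72q + 9q^2 = 0 ⇒ q = -1 or 9. On the upward-sloping branch, q* = 9.
Check: AVC at q = 9 is $48 ≤ P, so revenue covers variable cost.
Profit = P·q − TC = 210·9 − 745 = $1145.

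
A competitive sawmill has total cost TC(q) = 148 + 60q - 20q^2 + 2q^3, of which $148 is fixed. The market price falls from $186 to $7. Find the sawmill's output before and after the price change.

Output falls from 9 to 0 (the firm shuts down)

AVC = 60 - 20q + 2q^2, minimized at q = 5 where min AVC = $10. MC = 60 - 40q + 6q^2.
At P = $186 ≥ min AVC, set P = MC on the rising branch: q = 9.
At P = $7 < min AVC = $10, price no longer covers variable cost at any output, so the firm shuts down: q = 0.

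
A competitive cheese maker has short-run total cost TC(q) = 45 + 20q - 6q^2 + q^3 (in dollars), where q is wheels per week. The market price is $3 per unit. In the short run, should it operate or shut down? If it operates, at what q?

Strip out fixed cost: VC = 20q - 6q^2 + q^3. Then AVC = 20 - 6q + q^2 and MC = 20 - 12q + 3q^2.
AVC is minimized where dAVC/dq = -6 + 2q = 0, at q = 3; min AVC = 20 - 6·3 + 3^2 = $11.
P = $3 lies below min AVC = $11; no output level covers variable cost.
Best response: produce nothing and absorb the $45 fixed cost.

Shut down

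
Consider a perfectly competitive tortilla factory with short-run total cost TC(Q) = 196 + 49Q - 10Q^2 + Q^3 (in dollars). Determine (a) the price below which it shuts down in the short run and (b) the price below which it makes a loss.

Shutdown price = min AVC. AVC = 49 - 10Q + Q^2, with vertex at Q = 5 and minimum $24.
ATC = 196/Q + 49 - 10Q + Q^2. Setting dATC/dQ = −196/Q^2 − 10 + 2Q = 0 gives Q = 7 (since 2·7^3 − 10·7^2 = 196).
min ATC = 196/7 + 49 − 10·7 + 7^2 = $56. That is the break-even price.
Between these two prices the firm operates at a loss; above $56 it earns a profit.

Shutdown price = $24; break-even price = $56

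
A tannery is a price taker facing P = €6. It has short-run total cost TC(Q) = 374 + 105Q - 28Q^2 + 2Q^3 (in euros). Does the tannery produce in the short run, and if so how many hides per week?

From TC, MC = TC'(Q) = 105 - 56Q + 6Q^2 and AVC = VC/Q = 105 - 28Q + 2Q^2.
AVC is minimized where dAVC/dQ = -28 + 4Q = 0, at Q = 7; min AVC = 105 - 28·7 + 2·7^2 = €7.
With P < min AVC (€6 < €7), every unit sold adds to the loss.
Shutting down limits the loss to fixed cost, €374.

Shut down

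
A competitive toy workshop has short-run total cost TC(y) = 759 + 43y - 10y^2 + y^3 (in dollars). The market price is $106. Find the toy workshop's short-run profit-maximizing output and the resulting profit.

AVC = 43 - 10y + y^2 has its minimum $18 at y = 5; price $106 clears that bar, so the firm operates.
With MC = 43 - 20y + 3y^2, P = MC on the upward-sloping part at y* = 9.
TR = 106·9 = 954. TC = 759 + 306 = 1065. Profit = 954 − 1065 = -$111.
Shutting down would mean losing the fixed cost of $759, so operating at a loss of $111 is better by $648.

Profit = -$111 at y = 9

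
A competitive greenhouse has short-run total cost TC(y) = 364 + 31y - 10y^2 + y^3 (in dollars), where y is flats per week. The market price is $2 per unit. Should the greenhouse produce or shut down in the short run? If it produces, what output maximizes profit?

Shut down

Variable cost is VC = 31y - 10y^2 + y^3, so AVC = VC/y = 31 - 10y + y^2 and MC = dTC/dy = 31 - 20y + 3y^2.
AVC is minimized where dAVC/dy = -10 + 2y = 0, at y = 5; min AVC = 31 - 10·5 + 5^2 = $6.
With P < min AVC ($2 < $6), every unit sold adds to the loss.
Shutting down limits the loss to fixed cost, $364.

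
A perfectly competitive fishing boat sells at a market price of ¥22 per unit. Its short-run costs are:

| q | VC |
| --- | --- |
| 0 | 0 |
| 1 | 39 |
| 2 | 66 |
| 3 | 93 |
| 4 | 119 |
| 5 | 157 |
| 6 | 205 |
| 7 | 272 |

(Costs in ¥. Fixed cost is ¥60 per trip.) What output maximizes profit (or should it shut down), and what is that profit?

q = 0 (shut down); profit = -¥60

Tabulate TR − TC: q=0: -60; q=1: -77; q=2: -82; q=3: -87; q=4: -91; q=5: -107; q=6: -133; q=7: -178.
Profit is highest at q = 0. Equivalently, the lowest AVC in the table is 119/4 ≈ ¥29.75 at q = 4, and P = ¥22 falls below it — price never covers variable cost, so the firm shuts down and loses only its fixed cost.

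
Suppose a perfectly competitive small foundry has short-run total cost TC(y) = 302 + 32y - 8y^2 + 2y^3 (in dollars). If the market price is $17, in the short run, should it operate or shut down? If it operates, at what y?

Shut down

From TC, MC = TC'(y) = 32 - 16y + 6y^2 and AVC = VC/y = 32 - 8y + 2y^2.
The AVC parabola has its vertex at y = 8/4 = 2, where AVC = 32 - 8·2 + 2·2^2 = $24.
Since P = $17 < min AVC = $24, price fails to cover variable cost at any output.
Best response: produce nothing and absorb the $302 fixed cost.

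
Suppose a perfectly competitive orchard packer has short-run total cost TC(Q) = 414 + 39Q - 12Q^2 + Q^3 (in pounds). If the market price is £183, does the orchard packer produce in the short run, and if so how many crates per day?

From TC, MC = TC'(Q) = 39 - 24Q + 3Q^2 and AVC = VC/Q = 39 - 12Q + Q^2.
AVC is minimized where dAVC/dQ = -12 + 2Q = 0, at Q = 6; min AVC = 39 - 12·6 + 6^2 = £3.
P = £183 exceeds min AVC = £3, so the firm stays open.
Solving P = MC: -144 - 24Q + 3Q^2 = 0 ⇒ Q = -4 or 12. On the upward-sloping branch, Q* = 12.
Check: AVC at Q = 12 is £39 ≤ P, so revenue covers variable cost.
Profit = P·Q − TC = 183·12 − 882 = £1314.

Produce at Q = 12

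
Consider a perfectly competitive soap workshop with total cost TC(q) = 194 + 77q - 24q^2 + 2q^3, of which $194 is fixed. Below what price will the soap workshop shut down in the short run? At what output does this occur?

The shutdown price is the minimum of AVC. VC = 77q - 24q^2 + 2q^3, so AVC = 77 - 24q + 2q^2.
dAVC/dq = -24 + 4q = 0 gives q = 6. min AVC = 77 - 24·6 + 2·6^2 = 5.
The firm shuts down for any P below $5.

$5 per unit, at q = 6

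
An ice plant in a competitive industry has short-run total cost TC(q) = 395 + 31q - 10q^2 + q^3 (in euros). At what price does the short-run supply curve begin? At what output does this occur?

Short-run supply begins at min AVC. From VC = 31q - 10q^2 + q^3, AVC = 31 - 10q + q^2.
dAVC/dq = -10 + 2q = 0 gives q = 5. min AVC = 31 - 10·5 + 5^2 = 6.
For P < €6 the firm produces nothing.

€6 per unit, at q = 5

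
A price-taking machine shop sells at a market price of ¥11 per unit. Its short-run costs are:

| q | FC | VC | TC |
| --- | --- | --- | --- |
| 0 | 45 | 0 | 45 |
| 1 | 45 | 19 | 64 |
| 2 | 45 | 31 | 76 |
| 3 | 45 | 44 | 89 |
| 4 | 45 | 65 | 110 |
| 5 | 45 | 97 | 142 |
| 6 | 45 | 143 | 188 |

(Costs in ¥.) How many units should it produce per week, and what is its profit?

q = 0 (shut down); profit = -¥45

Profit at each row (π = 11q − TC): q=0: -45; q=1: -53; q=2: -54; q=3: -56; q=4: -66; q=5: -87; q=6: -122.
Profit is highest at q = 0. Equivalently, the lowest AVC in the table is 44/3 ≈ ¥14.67 at q = 3, and P = ¥11 falls below it — price never covers variable cost, so the firm shuts down and loses only its fixed cost.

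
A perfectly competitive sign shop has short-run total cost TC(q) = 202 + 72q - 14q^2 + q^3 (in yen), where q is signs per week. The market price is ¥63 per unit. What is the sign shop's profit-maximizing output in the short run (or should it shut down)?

Produce at q = 9

Variable cost is VC = 72q - 14q^2 + q^3, so AVC = VC/q = 72 - 14q + q^2 and MC = dTC/dq = 72 - 28q + 3q^2.
AVC is minimized where dAVC/dq = -14 + 2q = 0, at q = 7; min AVC = 72 - 14·7 + 7^2 = ¥23.
P = ¥63 exceeds min AVC = ¥23, so the firm stays open.
Set P = MC: 63 = 72 - 28q + 3q^2 → 9 - 28q + 3q^2 = 0. The roots are q = 1/3 and q = 9; the profit-maximizing output is on the rising part of MC, so q* = 9.
Check: AVC at q = 9 is ¥27 ≤ P, so revenue covers variable cost.
Profit = P·q − TC = 63·9 − 445 = ¥122.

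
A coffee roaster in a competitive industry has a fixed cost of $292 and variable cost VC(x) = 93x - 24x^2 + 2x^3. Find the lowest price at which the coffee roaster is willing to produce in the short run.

Short-run supply begins at min AVC. From VC = 93x - 24x^2 + 2x^3, AVC = 93 - 24x + 2x^2.
At the minimum of AVC, MC = AVC. MC = 93 - 48x + 6x^2; setting MC = AVC gives 4x^2 - 24x = 0, so x = 6. min AVC = 21.
So the shutdown price is $21.

$21 per unit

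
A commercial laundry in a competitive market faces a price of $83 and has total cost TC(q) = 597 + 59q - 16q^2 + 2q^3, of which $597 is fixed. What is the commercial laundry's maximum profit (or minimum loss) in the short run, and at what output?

AVC = 59 - 16q + 2q^2; min AVC = $27 at q = 4. Since P = $83 ≥ min AVC, the firm produces.
MC = 59 - 32q + 6q^2. Setting P = MC and taking the root on the rising branch gives q* = 6.
TR = 83·6 = 498. TC = 597 + 210 = 807. Profit = 498 − 807 = -$309.
By producing, the firm covers all variable cost plus $288 of fixed cost; shutting down would lose the full $597.

Profit = -$309 at q = 6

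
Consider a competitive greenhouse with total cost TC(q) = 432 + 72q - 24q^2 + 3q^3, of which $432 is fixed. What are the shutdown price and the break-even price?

Shutdown price = $24; break-even price = $108

Shutdown price = min AVC. AVC = 72 - 24q + 3q^2, with vertex at q = 4 and minimum $24.
ATC = 432/q + 72 - 24q + 3q^2. Setting dATC/dq = −432/q^2 − 24 + 6q = 0 gives q = 6 (since 6·6^3 − 24·6^2 = 432).
min ATC = 432/6 + 72 − 24·6 + 3·6^2 = $108. That is the break-even price.
Between these two prices the firm operates at a loss; above $108 it earns a profit.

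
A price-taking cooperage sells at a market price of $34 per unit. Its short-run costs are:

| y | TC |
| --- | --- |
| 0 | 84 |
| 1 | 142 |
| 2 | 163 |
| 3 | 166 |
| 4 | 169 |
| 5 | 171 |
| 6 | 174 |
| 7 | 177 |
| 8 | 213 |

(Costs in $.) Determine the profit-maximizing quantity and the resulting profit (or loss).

y = 7; profit = $61

Profit at each row (π = 34y − TC): y=0: -84; y=1: -108; y=2: -95; y=3: -64; y=4: -33; y=5: -1; y=6: 30; y=7: 61; y=8: 59.
Profit is maximized at y = 7. AVC there is 93/7 = $13.29 ≤ P, so producing beats shutting down (which would give -$84).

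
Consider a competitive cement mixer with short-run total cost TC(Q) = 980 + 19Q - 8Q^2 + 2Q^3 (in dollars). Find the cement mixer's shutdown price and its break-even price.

Shutdown price = $11; break-even price = $201

Shutdown price = min AVC. AVC = 19 - 8Q + 2Q^2, with vertex at Q = 2 and minimum $11.
ATC = 980/Q + 19 - 8Q + 2Q^2. Setting dATC/dQ = −980/Q^2 − 8 + 4Q = 0 gives Q = 7 (since 4·7^3 − 8·7^2 = 980).
min ATC = 980/7 + 19 − 8·7 + 2·7^2 = $201. That is the break-even price.
Between these two prices the firm operates at a loss; above $201 it earns a profit.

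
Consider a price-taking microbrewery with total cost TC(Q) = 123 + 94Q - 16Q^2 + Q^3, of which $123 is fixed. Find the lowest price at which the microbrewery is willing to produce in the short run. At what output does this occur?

$30 per unit, at Q = 8

The firm shuts down when price falls below the minimum of average variable cost. AVC = VC/Q = 94 - 16Q + Q^2.
At the minimum of AVC, MC = AVC. MC = 94 - 32Q + 3Q^2; setting MC = AVC gives 2Q^2 - 16Q = 0, so Q = 8. min AVC = 30.
So the shutdown price is $30.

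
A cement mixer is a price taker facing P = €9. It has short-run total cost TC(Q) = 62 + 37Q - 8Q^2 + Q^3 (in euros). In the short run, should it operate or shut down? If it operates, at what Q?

Shut down

Variable cost is VC = 37Q - 8Q^2 + Q^3, so AVC = VC/Q = 37 - 8Q + Q^2 and MC = dTC/dQ = 37 - 16Q + 3Q^2.
AVC hits its minimum where MC = AVC, at Q = 4, giving min AVC = 37 - 8·4 + 4^2 = €21.
With P < min AVC (€9 < €21), every unit sold adds to the loss.
Shutting down limits the loss to fixed cost, €62.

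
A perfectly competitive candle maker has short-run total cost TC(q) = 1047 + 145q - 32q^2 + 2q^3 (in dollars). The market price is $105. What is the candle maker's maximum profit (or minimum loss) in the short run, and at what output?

AVC = 145 - 32q + 2q^2 has its minimum $17 at q = 8; price $105 clears that bar, so the firm operates.
MC = 145 - 64q + 6q^2. Setting P = MC and taking the root on the rising branch gives q* = 10.
TR = 105·10 = 1050. TC = 1047 + 250 = 1297. Profit = 1050 − 1297 = -$247.
That loss of $247 beats the $1047 the firm would lose by shutting down; producing recovers $800 of fixed cost.

Profit = -$247 at q = 10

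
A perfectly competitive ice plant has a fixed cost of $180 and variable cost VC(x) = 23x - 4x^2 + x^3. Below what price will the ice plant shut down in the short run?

Short-run supply begins at min AVC. From VC = 23x - 4x^2 + x^3, AVC = 23 - 4x + x^2.
dAVC/dx = -4 + 2x = 0 gives x = 2. min AVC = 23 - 4·2 + 2^2 = 19.
So the shutdown price is $19.

$19 per unit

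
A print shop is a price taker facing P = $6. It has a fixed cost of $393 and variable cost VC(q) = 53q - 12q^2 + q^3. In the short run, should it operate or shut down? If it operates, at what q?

Shut down

Strip out fixed cost: VC = 53q - 12q^2 + q^3. Then AVC = 53 - 12q + q^2 and MC = 53 - 24q + 3q^2.
The AVC parabola has its vertex at q = 12/2 = 6, where AVC = 53 - 12·6 + 6^2 = $17.
Since P = $6 < min AVC = $17, price fails to cover variable cost at any output.
The firm minimizes its loss by shutting down and losing only its fixed cost of $393.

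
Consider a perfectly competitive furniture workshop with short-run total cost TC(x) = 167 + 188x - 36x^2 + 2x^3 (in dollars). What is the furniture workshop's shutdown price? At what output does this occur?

Short-run supply begins at min AVC. From VC = 188x - 36x^2 + 2x^3, AVC = 188 - 36x + 2x^2.
At the minimum of AVC, MC = AVC. MC = 188 - 72x + 6x^2; setting MC = AVC gives 4x^2 - 36x = 0, so x = 9. min AVC = 26.
So the shutdown price is $26.

$26 per unit, at x = 9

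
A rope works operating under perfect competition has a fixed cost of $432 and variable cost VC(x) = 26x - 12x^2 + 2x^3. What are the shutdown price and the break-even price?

Shutdown price = $8; break-even price = $98

Shutdown price = min AVC. AVC = 26 - 12x + 2x^2, with vertex at x = 3 and minimum $8.
ATC = 432/x + 26 - 12x + 2x^2. Setting dATC/dx = −432/x^2 − 12 + 4x = 0 gives x = 6 (since 4·6^3 − 12·6^2 = 432).
min ATC = 432/6 + 26 − 12·6 + 2·6^2 = $98. That is the break-even price.
For $8 ≤ P < $98 the firm produces at a loss; below $8 it shuts down.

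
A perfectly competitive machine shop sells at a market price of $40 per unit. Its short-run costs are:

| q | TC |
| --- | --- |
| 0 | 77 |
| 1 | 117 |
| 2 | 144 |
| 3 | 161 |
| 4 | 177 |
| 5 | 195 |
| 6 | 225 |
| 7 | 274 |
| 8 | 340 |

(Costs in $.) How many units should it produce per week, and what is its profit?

q = 6; profit = $15

Compute π = P·q − TC at each output: q=0: -77; q=1: -77; q=2: -64; q=3: -41; q=4: -17; q=5: 5; q=6: 15; q=7: 6; q=8: -20.
Profit is maximized at q = 6. AVC there is 148/6 = $24.67 ≤ P, so producing beats shutting down (which would give -$77).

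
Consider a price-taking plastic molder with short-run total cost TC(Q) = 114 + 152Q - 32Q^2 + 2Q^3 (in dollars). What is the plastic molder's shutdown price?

The shutdown price is the minimum of AVC. VC = 152Q - 32Q^2 + 2Q^3, so AVC = 152 - 32Q + 2Q^2.
At the minimum of AVC, MC = AVC. MC = 152 - 64Q + 6Q^2; setting MC = AVC gives 4Q^2 - 32Q = 0, so Q = 8. min AVC = 24.
For P < $24 the firm produces nothing.

$24 per unit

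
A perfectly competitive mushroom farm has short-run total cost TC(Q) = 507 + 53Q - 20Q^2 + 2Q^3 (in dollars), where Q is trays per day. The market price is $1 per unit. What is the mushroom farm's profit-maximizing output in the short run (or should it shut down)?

Shut down

Variable cost is VC = 53Q - 20Q^2 + 2Q^3, so AVC = VC/Q = 53 - 20Q + 2Q^2 and MC = dTC/dQ = 53 - 40Q + 6Q^2.
The AVC parabola has its vertex at Q = 20/4 = 5, where AVC = 53 - 20·5 + 2·5^2 = $3.
Since P = $1 < min AVC = $3, price fails to cover variable cost at any output.
Shutting down limits the loss to fixed cost, $507.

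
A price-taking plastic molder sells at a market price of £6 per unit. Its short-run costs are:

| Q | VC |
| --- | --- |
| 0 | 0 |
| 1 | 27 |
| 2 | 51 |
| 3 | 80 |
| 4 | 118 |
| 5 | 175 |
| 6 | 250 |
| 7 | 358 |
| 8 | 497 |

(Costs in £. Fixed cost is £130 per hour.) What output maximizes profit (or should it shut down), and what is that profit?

Q = 0 (shut down); profit = -£130

Profit at each row (π = 6Q − TC): Q=0: -130; Q=1: -151; Q=2: -169; Q=3: -192; Q=4: -224; Q=5: -275; Q=6: -344; Q=7: -446; Q=8: -579.
Profit is highest at Q = 0. Equivalently, the lowest AVC in the table is 51/2 ≈ £25.50 at Q = 2, and P = £6 falls below it — price never covers variable cost, so the firm shuts down and loses only its fixed cost.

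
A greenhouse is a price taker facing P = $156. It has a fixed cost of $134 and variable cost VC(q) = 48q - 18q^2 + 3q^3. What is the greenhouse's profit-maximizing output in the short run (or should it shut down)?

Produce at q = 6

Variable cost is VC = 48q - 18q^2 + 3q^3, so AVC = VC/q = 48 - 18q + 3q^2 and MC = dTC/dq = 48 - 36q + 9q^2.
AVC is minimized where dAVC/dq = -18 + 6q = 0, at q = 3; min AVC = 48 - 18·3 + 3·3^2 = $21.
P = $156 exceeds min AVC = $21, so the firm stays open.
P = MC gives -108 - 36q + 9q^2 = 0, with roots -2 and 6. Take the larger (rising MC): q* = 6.
Check: AVC at q = 6 is $48 ≤ P, so revenue covers variable cost.
Profit = P·q − TC = 156·6 − 422 = $514.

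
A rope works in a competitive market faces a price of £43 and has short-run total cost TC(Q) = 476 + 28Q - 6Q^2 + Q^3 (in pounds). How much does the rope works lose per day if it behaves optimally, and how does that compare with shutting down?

AVC = 28 - 6Q + Q^2; min AVC = £19 at Q = 3. Since P = £43 ≥ min AVC, the firm produces.
With MC = 28 - 12Q + 3Q^2, P = MC on the upward-sloping part at Q* = 5.
TR = 43·5 = 215. TC = 476 + 115 = 591. Profit = 215 − 591 = -£376.
By producing, the firm covers all variable cost plus £100 of fixed cost; shutting down would lose the full £476.

Profit = -£376 at Q = 5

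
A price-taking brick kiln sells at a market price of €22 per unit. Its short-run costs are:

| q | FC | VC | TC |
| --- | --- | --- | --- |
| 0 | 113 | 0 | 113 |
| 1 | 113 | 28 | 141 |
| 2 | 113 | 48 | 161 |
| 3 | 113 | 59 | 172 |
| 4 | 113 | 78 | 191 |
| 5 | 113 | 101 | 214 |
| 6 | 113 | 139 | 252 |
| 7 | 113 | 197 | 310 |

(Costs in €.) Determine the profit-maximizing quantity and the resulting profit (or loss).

q = 4; profit = -€103

Tabulate TR − TC: q=0: -113; q=1: -119; q=2: -117; q=3: -106; q=4: -103; q=5: -104; q=6: -120; q=7: -156.
Profit is maximized at q = 4. AVC there is 78/4 = €19.50 ≤ P, so producing beats shutting down (which would give -€113).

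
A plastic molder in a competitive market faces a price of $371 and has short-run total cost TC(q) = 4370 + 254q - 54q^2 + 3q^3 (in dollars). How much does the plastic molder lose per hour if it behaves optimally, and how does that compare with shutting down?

Profit = -$314 at q = 13

AVC = 254 - 54q + 3q^2; min AVC = $11 at q = 9. Since P = $371 ≥ min AVC, the firm produces.
MC = 254 - 108q + 9q^2. Setting P = MC and taking the root on the rising branch gives q* = 13.
TR = 371·13 = 4823. TC = 4370 + 767 = 5137. Profit = 4823 − 5137 = -$314.
By producing, the firm covers all variable cost plus $4056 of fixed cost; shutting down would lose the full $4370.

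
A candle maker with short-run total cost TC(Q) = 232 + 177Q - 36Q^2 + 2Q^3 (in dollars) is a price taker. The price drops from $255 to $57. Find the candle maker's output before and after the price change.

Output falls from 13 to 10

MC = 177 - 72Q + 6Q^2; the shutdown threshold is min AVC = $15 (at Q = 9).
At P = $255 ≥ min AVC, set P = MC on the rising branch: Q = 13.
At P = $57 ≥ min AVC, set P = MC: Q = 10. The firm stays open but cuts output.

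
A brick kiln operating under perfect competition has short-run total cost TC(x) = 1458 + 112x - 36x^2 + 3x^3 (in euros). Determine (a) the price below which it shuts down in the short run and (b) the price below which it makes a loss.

Shutdown price = €4; break-even price = €193

AVC = 112 - 36x + 3x^2; minimized at x = 6, giving min AVC = €4. That is the shutdown price.
ATC = 1458/x + 112 - 36x + 3x^2. Setting dATC/dx = −1458/x^2 − 36 + 6x = 0 gives x = 9 (since 6·9^3 − 36·9^2 = 1458).
min ATC = 1458/9 + 112 − 36·9 + 3·9^2 = €193. That is the break-even price.
Between these two prices the firm operates at a loss; above €193 it earns a profit.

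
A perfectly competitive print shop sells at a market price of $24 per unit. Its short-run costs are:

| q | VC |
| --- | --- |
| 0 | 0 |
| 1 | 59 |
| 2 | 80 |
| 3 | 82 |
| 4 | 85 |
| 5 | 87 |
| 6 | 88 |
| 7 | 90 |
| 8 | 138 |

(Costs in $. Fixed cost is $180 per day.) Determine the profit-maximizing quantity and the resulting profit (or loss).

q = 7; profit = -$102

Tabulate TR − TC: q=0: -180; q=1: -215; q=2: -212; q=3: -190; q=4: -169; q=5: -147; q=6: -124; q=7: -102; q=8: -126.
Profit is maximized at q = 7. AVC there is 90/7 = $12.86 ≤ P, so producing beats shutting down (which would give -$180).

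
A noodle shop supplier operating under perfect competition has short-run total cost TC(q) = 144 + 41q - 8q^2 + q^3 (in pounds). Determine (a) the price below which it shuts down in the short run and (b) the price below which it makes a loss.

Shutdown price = min AVC. AVC = 41 - 8q + q^2, with vertex at q = 4 and minimum £25.
ATC = 144/q + 41 - 8q + q^2. Setting dATC/dq = −144/q^2 − 8 + 2q = 0 gives q = 6 (since 2·6^3 − 8·6^2 = 144).
min ATC = 144/6 + 41 − 8·6 + 6^2 = £53. That is the break-even price.
Between these two prices the firm operates at a loss; above £53 it earns a profit.

Shutdown price = £25; break-even price = £53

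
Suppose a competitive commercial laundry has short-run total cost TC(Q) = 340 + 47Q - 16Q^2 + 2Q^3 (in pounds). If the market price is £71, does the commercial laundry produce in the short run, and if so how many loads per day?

Produce at Q = 6

Strip out fixed cost: VC = 47Q - 16Q^2 + 2Q^3. Then AVC = 47 - 16Q + 2Q^2 and MC = 47 - 32Q + 6Q^2.
AVC is minimized where dAVC/dQ = -16 + 4Q = 0, at Q = 4; min AVC = 47 - 16·4 + 2·4^2 = £15.
Since P = £71 ≥ min AVC = £15, price covers variable cost and the firm should produce.
P = MC gives -24 - 32Q + 6Q^2 = 0, with roots -2/3 and 6. Take the larger (rising MC): Q* = 6.
Check: AVC at Q = 6 is £23 ≤ P, so revenue covers variable cost.
Profit = P·Q − TC = 71·6 − 478 = -£52, a loss, but smaller than the £340 fixed cost the firm would lose by shutting down.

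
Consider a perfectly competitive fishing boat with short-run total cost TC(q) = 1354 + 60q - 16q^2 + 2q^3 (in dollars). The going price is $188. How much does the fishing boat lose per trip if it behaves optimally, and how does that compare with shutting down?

AVC = 60 - 16q + 2q^2 has its minimum $28 at q = 4; price $188 clears that bar, so the firm operates.
With MC = 60 - 32q + 6q^2, P = MC on the upward-sloping part at q* = 8.
TR = 188·8 = 1504. TC = 1354 + 480 = 1834. Profit = 1504 − 1834 = -$330.
That loss of $330 beats the $1354 the firm would lose by shutting down; producing recovers $1024 of fixed cost.

Profit = -$330 at q = 8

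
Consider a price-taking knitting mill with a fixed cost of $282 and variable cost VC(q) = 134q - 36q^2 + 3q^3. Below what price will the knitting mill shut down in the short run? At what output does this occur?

$26 per unit, at q = 6

The shutdown price is the minimum of AVC. VC = 134q - 36q^2 + 3q^3, so AVC = 134 - 36q + 3q^2.
dAVC/dq = -36 + 6q = 0 gives q = 6. min AVC = 134 - 36·6 + 3·6^2 = 26.
For P < $26 the firm produces nothing.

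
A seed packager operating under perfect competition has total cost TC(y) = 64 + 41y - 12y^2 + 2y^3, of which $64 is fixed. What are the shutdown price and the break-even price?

Shutdown price = $23; break-even price = $41

AVC = 41 - 12y + 2y^2; minimized at y = 3, giving min AVC = $23. That is the shutdown price.
ATC = 64/y + 41 - 12y + 2y^2. Setting dATC/dy = −64/y^2 − 12 + 4y = 0 gives y = 4 (since 4·4^3 − 12·4^2 = 64).
min ATC = 64/4 + 41 − 12·4 + 2·4^2 = $41. That is the break-even price.
Between these two prices the firm operates at a loss; above $41 it earns a profit.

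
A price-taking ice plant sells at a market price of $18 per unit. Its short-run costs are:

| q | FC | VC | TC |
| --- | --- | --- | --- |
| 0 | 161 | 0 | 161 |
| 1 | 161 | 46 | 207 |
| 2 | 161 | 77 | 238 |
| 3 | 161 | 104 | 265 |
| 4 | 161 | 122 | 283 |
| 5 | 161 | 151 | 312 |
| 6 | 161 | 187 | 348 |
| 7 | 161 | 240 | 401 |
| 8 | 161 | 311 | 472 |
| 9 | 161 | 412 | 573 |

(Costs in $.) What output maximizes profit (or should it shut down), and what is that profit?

Tabulate TR − TC: q=0: -161; q=1: -189; q=2: -202; q=3: -211; q=4: -211; q=5: -222; q=6: -240; q=7: -275; q=8: -328; q=9: -411.
Profit is highest at q = 0. Equivalently, the lowest AVC in the table is 151/5 ≈ $30.20 at q = 5, and P = $18 falls below it — price never covers variable cost, so the firm shuts down and loses only its fixed cost.

q = 0 (shut down); profit = -$161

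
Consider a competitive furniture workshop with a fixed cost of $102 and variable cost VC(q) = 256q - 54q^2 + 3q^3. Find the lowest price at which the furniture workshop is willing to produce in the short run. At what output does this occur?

$13 per unit, at q = 9

Short-run supply begins at min AVC. From VC = 256q - 54q^2 + 3q^3, AVC = 256 - 54q + 3q^2.
dAVC/dq = -54 + 6q = 0 gives q = 9. min AVC = 256 - 54·9 + 3·9^2 = 13.
For P < $13 the firm produces nothing.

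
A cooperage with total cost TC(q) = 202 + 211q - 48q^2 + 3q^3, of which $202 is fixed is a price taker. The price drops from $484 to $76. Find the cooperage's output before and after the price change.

Output falls from 13 to 9

MC = 211 - 96q + 9q^2; the shutdown threshold is min AVC = $19 (at q = 8).
With P = $484 above the shutdown price, P = MC gives q = 13.
At P = $76 ≥ min AVC, set P = MC: q = 9. The firm stays open but cuts output.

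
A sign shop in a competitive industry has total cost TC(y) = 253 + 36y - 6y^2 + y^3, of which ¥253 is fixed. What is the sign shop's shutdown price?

Short-run supply begins at min AVC. From VC = 36y - 6y^2 + y^3, AVC = 36 - 6y + y^2.
dAVC/dy = -6 + 2y = 0 gives y = 3. min AVC = 36 - 6·3 + 3^2 = 27.
So the shutdown price is ¥27.

¥27 per unit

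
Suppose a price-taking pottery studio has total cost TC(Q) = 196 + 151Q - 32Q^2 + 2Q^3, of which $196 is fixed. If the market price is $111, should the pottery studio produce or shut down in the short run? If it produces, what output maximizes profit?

Strip out fixed cost: VC = 151Q - 32Q^2 + 2Q^3. Then AVC = 151 - 32Q + 2Q^2 and MC = 151 - 64Q + 6Q^2.
AVC hits its minimum where MC = AVC, at Q = 8, giving min AVC = 151 - 32·8 + 2·8^2 = $23.
Since P = $111 ≥ min AVC = $23, price covers variable cost and the firm should produce.
P = MC gives 40 - 64Q + 6Q^2 = 0, with roots 2/3 and 10. Take the larger (rising MC): Q* = 10.
Check: AVC at Q = 10 is $31 ≤ P, so revenue covers variable cost.
Profit = P·Q − TC = 111·10 − 506 = $604.

Produce at Q = 10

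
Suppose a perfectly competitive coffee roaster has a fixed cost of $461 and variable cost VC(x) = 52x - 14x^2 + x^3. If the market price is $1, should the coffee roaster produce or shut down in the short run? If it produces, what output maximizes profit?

Shut down

From TC, MC = TC'(x) = 52 - 28x + 3x^2 and AVC = VC/x = 52 - 14x + x^2.
The AVC parabola has its vertex at x = 14/2 = 7, where AVC = 52 - 14·7 + 7^2 = $3.
With P < min AVC ($1 < $3), every unit sold adds to the loss.
Shutting down limits the loss to fixed cost, $461.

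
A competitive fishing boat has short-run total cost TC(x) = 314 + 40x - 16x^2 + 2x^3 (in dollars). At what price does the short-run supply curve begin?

$8 per unit

The firm shuts down when price falls below the minimum of average variable cost. AVC = VC/x = 40 - 16x + 2x^2.
At the minimum of AVC, MC = AVC. MC = 40 - 32x + 6x^2; setting MC = AVC gives 4x^2 - 16x = 0, so x = 4. min AVC = 8.
So the shutdown price is $8.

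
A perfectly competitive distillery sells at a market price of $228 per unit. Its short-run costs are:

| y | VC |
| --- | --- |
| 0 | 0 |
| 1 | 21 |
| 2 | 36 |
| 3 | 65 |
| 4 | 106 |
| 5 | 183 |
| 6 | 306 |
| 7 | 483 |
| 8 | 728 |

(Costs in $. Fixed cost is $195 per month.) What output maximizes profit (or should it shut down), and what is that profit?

y = 7; profit = $918

Tabulate TR − TC: y=0: -195; y=1: 12; y=2: 225; y=3: 424; y=4: 611; y=5: 762; y=6: 867; y=7: 918; y=8: 901.
Profit is maximized at y = 7. AVC there is 483/7 = $69 ≤ P, so producing beats shutting down (which would give -$195).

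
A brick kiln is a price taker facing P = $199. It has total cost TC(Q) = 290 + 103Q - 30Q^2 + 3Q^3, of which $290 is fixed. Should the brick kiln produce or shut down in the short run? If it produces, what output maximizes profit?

From TC, MC = TC'(Q) = 103 - 60Q + 9Q^2 and AVC = VC/Q = 103 - 30Q + 3Q^2.
AVC is minimized where dAVC/dQ = -30 + 6Q = 0, at Q = 5; min AVC = 103 - 30·5 + 3·5^2 = $28.
Because $199 ≥ $28, revenue can cover variable cost; the firm operates.
Solving P = MC: -96 - 60Q + 9Q^2 = 0 ⇒ Q = -4/3 or 8. On the upward-sloping branch, Q* = 8.
Check: AVC at Q = 8 is $55 ≤ P, so revenue covers variable cost.
Profit = P·Q − TC = 199·8 − 730 = $862.

Produce at Q = 8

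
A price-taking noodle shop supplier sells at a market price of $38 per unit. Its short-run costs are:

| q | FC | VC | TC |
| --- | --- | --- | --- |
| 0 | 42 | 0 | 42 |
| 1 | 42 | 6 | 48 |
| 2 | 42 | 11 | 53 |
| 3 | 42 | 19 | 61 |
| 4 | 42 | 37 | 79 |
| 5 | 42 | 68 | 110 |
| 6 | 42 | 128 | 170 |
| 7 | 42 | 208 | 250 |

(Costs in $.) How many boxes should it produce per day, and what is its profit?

q = 5; profit = $80

Profit at each row (π = 38q − TC): q=0: -42; q=1: -10; q=2: 23; q=3: 53; q=4: 73; q=5: 80; q=6: 58; q=7: 16.
Profit is maximized at q = 5. AVC there is 68/5 = $13.60 ≤ P, so producing beats shutting down (which would give -$42).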